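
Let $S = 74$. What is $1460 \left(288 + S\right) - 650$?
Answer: $527870$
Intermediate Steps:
$1460 \left(288 + S\right) - 650 = 1460 \left(288 + 74\right) - 650 = 1460 \cdot 362 - 650 = 528520 - 650 = 527870$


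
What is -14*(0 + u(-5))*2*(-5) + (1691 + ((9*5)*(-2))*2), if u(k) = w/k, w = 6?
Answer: 1343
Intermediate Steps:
u(k) = 6/k
-14*(0 + u(-5))*2*(-5) + (1691 + ((9*5)*(-2))*2) = -14*(0 + 6/(-5))*2*(-5) + (1691 + ((9*5)*(-2))*2) = -14*(0 + 6*(-1/5))*2*(-5) + (1691 + (45*(-2))*2) = -14*(0 - 6/5)*2*(-5) + (1691 - 90*2) = -(-84)*2/5*(-5) + (1691 - 180) = -14*(-12/5)*(-5) + 1511 = (168/5)*(-5) + 1511 = -168 + 1511 = 1343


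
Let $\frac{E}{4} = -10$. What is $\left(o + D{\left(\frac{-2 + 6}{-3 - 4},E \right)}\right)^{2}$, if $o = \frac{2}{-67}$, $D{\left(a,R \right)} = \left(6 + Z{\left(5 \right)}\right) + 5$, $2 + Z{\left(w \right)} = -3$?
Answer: $\frac{160000}{4489} \approx 35.643$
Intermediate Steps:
$E = -40$ ($E = 4 \left(-10\right) = -40$)
$Z{\left(w \right)} = -5$ ($Z{\left(w \right)} = -2 - 3 = -5$)
$D{\left(a,R \right)} = 6$ ($D{\left(a,R \right)} = \left(6 - 5\right) + 5 = 1 + 5 = 6$)
$o = - \frac{2}{67}$ ($o = 2 \left(- \frac{1}{67}\right) = - \frac{2}{67} \approx -0.029851$)
$\left(o + D{\left(\frac{-2 + 6}{-3 - 4},E \right)}\right)^{2} = \left(- \frac{2}{67} + 6\right)^{2} = \left(\frac{400}{67}\right)^{2} = \frac{160000}{4489}$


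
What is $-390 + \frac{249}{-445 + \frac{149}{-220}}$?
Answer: $- \frac{12764630}{32683} \approx -390.56$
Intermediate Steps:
$-390 + \frac{249}{-445 + \frac{149}{-220}} = -390 + \frac{249}{-445 + 149 \left(- \frac{1}{220}\right)} = -390 + \frac{249}{-445 - \frac{149}{220}} = -390 + \frac{249}{- \frac{98049}{220}} = -390 + 249 \left(- \frac{220}{98049}\right) = -390 - \frac{18260}{32683} = - \frac{12764630}{32683}$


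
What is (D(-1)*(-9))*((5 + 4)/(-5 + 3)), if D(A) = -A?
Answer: 81/2 ≈ 40.500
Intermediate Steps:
(D(-1)*(-9))*((5 + 4)/(-5 + 3)) = (-1*(-1)*(-9))*((5 + 4)/(-5 + 3)) = (1*(-9))*(9/(-2)) = -81*(-1)/2 = -9*(-9/2) = 81/2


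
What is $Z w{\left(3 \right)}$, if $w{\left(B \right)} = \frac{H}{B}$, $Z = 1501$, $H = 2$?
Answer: $\frac{3002}{3} \approx 1000.7$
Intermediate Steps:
$w{\left(B \right)} = \frac{2}{B}$
$Z w{\left(3 \right)} = 1501 \cdot \frac{2}{3} = \frac{3002}{3}$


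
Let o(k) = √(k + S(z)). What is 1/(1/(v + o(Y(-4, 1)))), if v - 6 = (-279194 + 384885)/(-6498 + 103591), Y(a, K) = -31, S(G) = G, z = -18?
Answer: 688249/97093 + 7*I ≈ 7.0886 + 7.0*I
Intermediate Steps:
o(k) = √(-18 + k) (o(k) = √(k - 18) = √(-18 + k))
v = 688249/97093 (v = 6 + (-279194 + 384885)/(-6498 + 103591) = 6 + 105691/97093 = 688249/97093 ≈ 7.0886)
1/(1/(v + o(Y(-4, 1)))) = 1/(1/(688249/97093 + √(-18 - 31))) = 1/(1/(688249/97093 + √(-49))) = 1/(1/(688249/97093 + 7*I)) = 1/(9427050649*(688249/97093 - 7*I)/935612167802) = 688249/97093 + 7*I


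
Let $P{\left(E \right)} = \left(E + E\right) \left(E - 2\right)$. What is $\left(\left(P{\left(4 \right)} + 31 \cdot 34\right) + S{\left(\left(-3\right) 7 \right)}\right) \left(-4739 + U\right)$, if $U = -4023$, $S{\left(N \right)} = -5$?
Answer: $-9331530$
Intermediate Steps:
$P{\left(E \right)} = 2 E \left(-2 + E\right)$
$\left(\left(P{\left(4 \right)} + 31 \cdot 34\right) + S{\left(\left(-3\right) 7 \right)}\right) \left(-4739 + U\right) = \left(\left(2 \cdot 4 \left(-2 + 4\right) + 31 \cdot 34\right) - 5\right) \left(-4739 - 4023\right) = \left(\left(2 \cdot 4 \cdot 2 + 1054\right) - 5\right) \left(-8762\right) = \left(\left(16 + 1054\right) - 5\right) \left(-8762\right) = \left(1070 - 5\right) \left(-8762\right) = 1065 \left(-8762\right) = -9331530$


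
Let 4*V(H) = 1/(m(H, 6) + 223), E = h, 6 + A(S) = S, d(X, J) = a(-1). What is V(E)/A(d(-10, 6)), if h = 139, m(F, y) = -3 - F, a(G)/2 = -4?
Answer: -1/4536 ≈ -0.00022046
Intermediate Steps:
a(G) = -8 (a(G) = 2*(-4) = -8)
d(X, J) = -8
A(S) = -6 + S
E = 139
V(H) = 1/(4*(220 - H)) (V(H) = 1/(4*((-3 - H) + 223)) = 1/(4*(220 - H)))
V(E)/A(d(-10, 6)) = (-1/(-880 + 4*139))/(-6 - 8) = -1/(-880 + 556)/(-14) = -1/(-324)*(-1/14) = -1*(-1/324)*(-1/14) = (1/324)*(-1/14) = -1/4536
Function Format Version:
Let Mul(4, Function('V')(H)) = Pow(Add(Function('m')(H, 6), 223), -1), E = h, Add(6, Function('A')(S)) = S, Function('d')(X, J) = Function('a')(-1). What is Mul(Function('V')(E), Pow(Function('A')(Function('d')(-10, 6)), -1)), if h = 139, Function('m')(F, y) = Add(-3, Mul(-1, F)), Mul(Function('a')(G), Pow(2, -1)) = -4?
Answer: Rational(-1, 4536) ≈ -0.00022046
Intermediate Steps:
Function('a')(G) = -8 (Function('a')(G) = Mul(2, -4) = -8)
Function('d')(X, J) = -8
Function('A')(S) = Add(-6, S)
E = 139
Function('V')(H) = Mul(Rational(1, 4), Pow(Add(220, Mul(-1, H)), -1)) (Function('V')(H) = Mul(Rational(1, 4), Pow(Add(Add(-3, Mul(-1, H)), 223), -1)) = Mul(Rational(1, 4), Pow(Add(220, Mul(-1, H)), -1)))
Mul(Function('V')(E), Pow(Function('A')(Function('d')(-10, 6)), -1)) = Mul(Mul(-1, Pow(Add(-880, Mul(4, 139)), -1)), Pow(Add(-6, -8), -1)) = Mul(Mul(-1, Pow(Add(-880, 556), -1)), Pow(-14, -1)) = Mul(Mul(-1, Pow(-324, -1)), Rational(-1, 14)) = Mul(Mul(-1, Rational(-1, 324)), Rational(-1, 14)) = Mul(Rational(1, 324), Rational(-1, 14)) = Rational(-1, 4536)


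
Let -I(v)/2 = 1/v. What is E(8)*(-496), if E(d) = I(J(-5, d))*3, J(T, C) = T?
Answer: -2976/5 ≈ -595.20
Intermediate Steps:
I(v) = -2/v
E(d) = 6/5 (E(d) = -2/(-5)*3 = -2*(-⅕)*3 = (⅖)*3 = 6/5)
E(8)*(-496) = (6/5)*(-496) = -2976/5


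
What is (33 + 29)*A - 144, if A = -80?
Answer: -5104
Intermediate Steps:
(33 + 29)*A - 144 = (33 + 29)*(-80) - 144 = 62*(-80) - 144 = -4960 - 144 = -5104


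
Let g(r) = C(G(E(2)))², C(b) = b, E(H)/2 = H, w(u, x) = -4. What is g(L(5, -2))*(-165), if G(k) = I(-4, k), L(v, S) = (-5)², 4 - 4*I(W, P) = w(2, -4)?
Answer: -660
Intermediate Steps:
E(H) = 2*H
I(W, P) = 2 (I(W, P) = 1 - ¼*(-4) = 1 + 1 = 2)
L(v, S) = 25
G(k) = 2
g(r) = 4 (g(r) = 2² = 4)
g(L(5, -2))*(-165) = 4*(-165) = -660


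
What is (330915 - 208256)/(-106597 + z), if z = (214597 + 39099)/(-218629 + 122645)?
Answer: -735831341/639491259 ≈ -1.1507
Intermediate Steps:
z = -15856/5999 (z = 253696/(-95984) = 253696*(-1/95984) = -15856/5999 ≈ -2.6431)
(330915 - 208256)/(-106597 + z) = (330915 - 208256)/(-106597 - 15856/5999) = 122659/(-639491259/5999) = 122659*(-5999/639491259) = -735831341/639491259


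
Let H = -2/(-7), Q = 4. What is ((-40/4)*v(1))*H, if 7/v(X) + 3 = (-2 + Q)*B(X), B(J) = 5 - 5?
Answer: 20/3 ≈ 6.6667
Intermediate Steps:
B(J) = 0
v(X) = -7/3 (v(X) = 7/(-3 + (-2 + 4)*0) = 7/(-3 + 2*0) = 7/(-3 + 0) = 7/(-3) = 7*(-⅓) = -7/3)
H = 2/7 (H = -2*(-⅐) = 2/7 ≈ 0.28571)
((-40/4)*v(1))*H = (-40/4*(-7/3))*(2/7) = (-40*¼*(-7/3))*(2/7) = -10*(-7/3)*(2/7) = (70/3)*(2/7) = 20/3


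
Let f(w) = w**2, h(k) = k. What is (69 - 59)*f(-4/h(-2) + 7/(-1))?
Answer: 250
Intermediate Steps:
(69 - 59)*f(-4/h(-2) + 7/(-1)) = (69 - 59)*(-4/(-2) + 7/(-1))**2 = 10*(-4*(-1/2) + 7*(-1))**2 = 10*(2 - 7)**2 = 10*(-5)**2 = 10*25 = 250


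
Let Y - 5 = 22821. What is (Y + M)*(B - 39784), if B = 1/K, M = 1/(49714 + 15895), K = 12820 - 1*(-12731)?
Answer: -1522332711030187405/1676375559 ≈ -9.0811e+8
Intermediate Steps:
K = 25551 (K = 12820 + 12731 = 25551)
M = 1/65609 ≈ 1.5242e-5
Y = 22826 (Y = 5 + 22821 = 22826)
B = 1/25551 ≈ 3.9137e-5
(Y + M)*(B - 39784) = (22826 + 1/65609)*(1/25551 - 39784) = (1497591035/65609)*(-1016520983/25551) = -1522332711030187405/1676375559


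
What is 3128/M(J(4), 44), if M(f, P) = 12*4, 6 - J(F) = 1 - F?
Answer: 391/6 ≈ 65.167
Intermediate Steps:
J(F) = 5 + F (J(F) = 6 - (1 - F) = 6 + (-1 + F) = 5 + F)
M(f, P) = 48
3128/M(J(4), 44) = 3128/48 = 3128*(1/48) = 391/6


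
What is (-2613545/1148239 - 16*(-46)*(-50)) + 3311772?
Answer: 3760447960763/1148239 ≈ 3.2750e+6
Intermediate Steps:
(-2613545/1148239 - 16*(-46)*(-50)) + 3311772 = (-2613545*1/1148239 + 736*(-50)) + 3311772 = (-2613545/1148239 - 36800) + 3311772 = -42257808745/1148239 + 3311772 = 3760447960763/1148239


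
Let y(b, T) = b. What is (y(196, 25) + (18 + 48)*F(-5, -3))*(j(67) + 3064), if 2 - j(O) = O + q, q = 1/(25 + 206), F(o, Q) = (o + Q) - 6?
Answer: -72047872/33 ≈ -2.1833e+6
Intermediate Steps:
F(o, Q) = -6 + Q + o (F(o, Q) = (Q + o) - 6 = -6 + Q + o)
q = 1/231 ≈ 0.0043290
j(O) = 461/231 - O (j(O) = 2 - (O + 1/231) = 2 - (1/231 + O) = 2 + (-1/231 - O) = 461/231 - O)
(y(196, 25) + (18 + 48)*F(-5, -3))*(j(67) + 3064) = (196 + (18 + 48)*(-6 - 3 - 5))*((461/231 - 1*67) + 3064) = (196 + 66*(-14))*((461/231 - 67) + 3064) = (196 - 924)*(-15016/231 + 3064) = -728*692768/231 = -72047872/33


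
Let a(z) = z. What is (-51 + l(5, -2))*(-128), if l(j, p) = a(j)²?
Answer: 3328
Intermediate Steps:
l(j, p) = j²
(-51 + l(5, -2))*(-128) = (-51 + 5²)*(-128) = (-51 + 25)*(-128) = -26*(-128) = 3328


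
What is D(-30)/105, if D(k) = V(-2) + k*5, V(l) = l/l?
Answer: -149/105 ≈ -1.4190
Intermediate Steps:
V(l) = 1
D(k) = 1 + 5*k (D(k) = 1 + k*5 = 1 + 5*k)
D(-30)/105 = (1 + 5*(-30))/105 = (1 - 150)*(1/105) = -149*1/105 = -149/105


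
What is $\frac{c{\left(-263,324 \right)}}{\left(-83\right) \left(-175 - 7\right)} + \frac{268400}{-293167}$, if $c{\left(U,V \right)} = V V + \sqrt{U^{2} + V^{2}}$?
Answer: $\frac{1908646328}{316327193} + \frac{\sqrt{174145}}{15106} \approx 6.0614$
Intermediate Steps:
$c{\left(U,V \right)} = V^{2} + \sqrt{U^{2} + V^{2}}$
$\frac{c{\left(-263,324 \right)}}{\left(-83\right) \left(-175 - 7\right)} + \frac{268400}{-293167} = \frac{324^{2} + \sqrt{\left(-263\right)^{2} + 324^{2}}}{\left(-83\right) \left(-175 - 7\right)} + \frac{268400}{-293167} = \frac{104976 + \sqrt{69169 + 104976}}{\left(-83\right) \left(-182\right)} + 268400 \left(- \frac{1}{293167}\right) = \frac{104976 + \sqrt{174145}}{15106} - \frac{268400}{293167} = \left(104976 + \sqrt{174145}\right) \frac{1}{15106} - \frac{268400}{293167} = \left(\frac{52488}{7553} + \frac{\sqrt{174145}}{15106}\right) - \frac{268400}{293167} = \frac{1908646328}{316327193} + \frac{\sqrt{174145}}{15106}$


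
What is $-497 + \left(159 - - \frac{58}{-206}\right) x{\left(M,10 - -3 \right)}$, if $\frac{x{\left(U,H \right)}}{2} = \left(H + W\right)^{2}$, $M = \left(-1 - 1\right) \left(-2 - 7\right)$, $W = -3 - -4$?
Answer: $\frac{6357225}{103} \approx 61721.0$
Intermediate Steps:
$W = 1$ ($W = -3 + 4 = 1$)
$M = 18$ ($M = \left(-2\right) \left(-9\right) = 18$)
$x{\left(U,H \right)} = 2 \left(1 + H\right)^{2}$ ($x{\left(U,H \right)} = 2 \left(H + 1\right)^{2} = 2 \left(1 + H\right)^{2}$)
$-497 + \left(159 - - \frac{58}{-206}\right) x{\left(M,10 - -3 \right)} = -497 + \left(159 - - \frac{58}{-206}\right) 2 \left(1 + \left(10 - -3\right)\right)^{2} = -497 + \left(159 - \left(-58\right) \left(- \frac{1}{206}\right)\right) 2 \left(1 + \left(10 + 3\right)\right)^{2} = -497 + \left(159 - \frac{29}{103}\right) 2 \left(1 + 13\right)^{2} = -497 + \left(159 - \frac{29}{103}\right) 2 \cdot 14^{2} = -497 + \frac{16348 \cdot 2 \cdot 196}{103} = -497 + \frac{16348}{103} \cdot 392 = -497 + \frac{6408416}{103} = \frac{6357225}{103}$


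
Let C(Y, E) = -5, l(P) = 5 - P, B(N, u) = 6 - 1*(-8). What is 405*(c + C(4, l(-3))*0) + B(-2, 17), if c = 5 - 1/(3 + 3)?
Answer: 3943/2 ≈ 1971.5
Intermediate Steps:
B(N, u) = 14 (B(N, u) = 6 + 8 = 14)
c = 29/6 (c = 5 - 1/6 = 5 - 1*⅙ = 5 - ⅙ = 29/6 ≈ 4.8333)
405*(c + C(4, l(-3))*0) + B(-2, 17) = 405*(29/6 - 5*0) + 14 = 405*(29/6 + 0) + 14 = 405*(29/6) + 14 = 3915/2 + 14 = 3943/2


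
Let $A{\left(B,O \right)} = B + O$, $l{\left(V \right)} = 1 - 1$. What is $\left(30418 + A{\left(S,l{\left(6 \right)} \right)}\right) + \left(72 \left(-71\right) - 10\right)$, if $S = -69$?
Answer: $25227$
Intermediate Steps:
$l{\left(V \right)} = 0$ ($l{\left(V \right)} = 1 - 1 = 0$)
$\left(30418 + A{\left(S,l{\left(6 \right)} \right)}\right) + \left(72 \left(-71\right) - 10\right) = \left(30418 + \left(-69 + 0\right)\right) + \left(72 \left(-71\right) - 10\right) = \left(30418 - 69\right) - 5122 = 30349 - 5122 = 25227$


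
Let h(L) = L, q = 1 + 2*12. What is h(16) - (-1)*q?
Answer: 41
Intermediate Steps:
q = 25 (q = 1 + 24 = 25)
h(16) - (-1)*q = 16 - (-1)*25 = 16 - 1*(-25) = 16 + 25 = 41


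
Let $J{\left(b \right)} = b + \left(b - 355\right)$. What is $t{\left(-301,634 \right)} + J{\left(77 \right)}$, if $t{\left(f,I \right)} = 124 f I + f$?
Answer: $-23663918$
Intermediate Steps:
$t{\left(f,I \right)} = f + 124 I f$ ($t{\left(f,I \right)} = 124 I f + f = f + 124 I f$)
$J{\left(b \right)} = -355 + 2 b$ ($J{\left(b \right)} = b + \left(b - 355\right) = b + \left(-355 + b\right) = -355 + 2 b$)
$t{\left(-301,634 \right)} + J{\left(77 \right)} = - 301 \left(1 + 124 \cdot 634\right) + \left(-355 + 2 \cdot 77\right) = - 301 \left(1 + 78616\right) + \left(-355 + 154\right) = \left(-301\right) 78617 - 201 = -23663717 - 201 = -23663918$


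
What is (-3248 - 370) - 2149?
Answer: -5767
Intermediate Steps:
(-3248 - 370) - 2149 = -3618 - 2149 = -5767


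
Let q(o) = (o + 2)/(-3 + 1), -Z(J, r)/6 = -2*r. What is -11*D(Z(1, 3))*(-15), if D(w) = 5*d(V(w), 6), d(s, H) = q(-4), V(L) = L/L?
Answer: 825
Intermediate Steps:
V(L) = 1
Z(J, r) = 12*r (Z(J, r) = -(-12)*r = 12*r)
q(o) = -1 - o/2 (q(o) = (2 + o)/(-2) = (2 + o)*(-½) = -1 - o/2)
d(s, H) = 1 (d(s, H) = -1 - ½*(-4) = -1 + 2 = 1)
D(w) = 5 (D(w) = 5*1 = 5)
-11*D(Z(1, 3))*(-15) = -11*5*(-15) = -55*(-15) = 825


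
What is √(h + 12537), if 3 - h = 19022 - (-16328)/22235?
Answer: I*√3205032901530/22235 ≈ 80.515*I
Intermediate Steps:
h = -422903793/22235 (h = 3 - (19022 - (-16328)/22235) = 3 - (19022 - 1*(-16328/22235)) = 3 - (19022 + 16328/22235) = 3 - 1*422970498/22235 = 3 - 422970498/22235 = -422903793/22235 ≈ -19020.)
√(h + 12537) = √(-422903793/22235 + 12537) = √(-144143598/22235) = I*√3205032901530/22235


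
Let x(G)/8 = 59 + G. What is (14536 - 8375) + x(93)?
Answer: 7377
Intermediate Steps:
x(G) = 472 + 8*G (x(G) = 8*(59 + G) = 472 + 8*G)
(14536 - 8375) + x(93) = (14536 - 8375) + (472 + 8*93) = 6161 + (472 + 744) = 6161 + 1216 = 7377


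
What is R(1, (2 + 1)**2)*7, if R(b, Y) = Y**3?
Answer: 5103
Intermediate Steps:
R(1, (2 + 1)**2)*7 = ((2 + 1)**2)**3*7 = (3**2)**3*7 = 9**3*7 = 729*7 = 5103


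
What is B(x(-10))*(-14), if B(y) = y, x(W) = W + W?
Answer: 280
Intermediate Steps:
x(W) = 2*W
B(x(-10))*(-14) = (2*(-10))*(-14) = -20*(-14) = 280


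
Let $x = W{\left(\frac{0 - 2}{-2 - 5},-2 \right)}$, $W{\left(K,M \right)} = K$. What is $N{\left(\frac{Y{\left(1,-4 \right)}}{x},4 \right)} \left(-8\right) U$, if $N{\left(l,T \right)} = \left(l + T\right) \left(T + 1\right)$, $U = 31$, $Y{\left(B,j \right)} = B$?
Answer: $-9300$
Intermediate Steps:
$x = \frac{2}{7}$ ($x = \frac{0 - 2}{-2 - 5} = - \frac{2}{-7} = \left(-2\right) \left(- \frac{1}{7}\right) = \frac{2}{7} \approx 0.28571$)
$N{\left(l,T \right)} = \left(1 + T\right) \left(T + l\right)$ ($N{\left(l,T \right)} = \left(T + l\right) \left(1 + T\right) = \left(1 + T\right) \left(T + l\right)$)
$N{\left(\frac{Y{\left(1,-4 \right)}}{x},4 \right)} \left(-8\right) U = \left(4 + 1 \frac{1}{\frac{2}{7}} + 4^{2} + 4 \cdot 1 \frac{1}{\frac{2}{7}}\right) \left(-8\right) 31 = \left(4 + 1 \cdot \frac{7}{2} + 16 + 4 \cdot 1 \cdot \frac{7}{2}\right) \left(-8\right) 31 = \left(4 + \frac{7}{2} + 16 + 4 \cdot \frac{7}{2}\right) \left(-8\right) 31 = \left(4 + \frac{7}{2} + 16 + 14\right) \left(-8\right) 31 = \frac{75}{2} \left(-8\right) 31 = \left(-300\right) 31 = -9300$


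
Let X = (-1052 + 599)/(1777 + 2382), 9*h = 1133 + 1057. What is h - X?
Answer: 3037429/12477 ≈ 243.44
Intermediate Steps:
h = 730/3 (h = (1133 + 1057)/9 = (1/9)*2190 = 730/3 ≈ 243.33)
X = -453/4159 ≈ -0.10892
h - X = 730/3 - 1*(-453/4159) = 730/3 + 453/4159 = 3037429/12477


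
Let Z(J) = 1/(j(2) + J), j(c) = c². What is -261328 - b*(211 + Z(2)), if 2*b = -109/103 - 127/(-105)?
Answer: -1211329309/4635 ≈ -2.6134e+5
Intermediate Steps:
b = 818/10815 (b = (-109/103 - 127/(-105))/2 = (-109*1/103 - 127*(-1/105))/2 = (-109/103 + 127/105)/2 = (½)*(1636/10815) = 818/10815 ≈ 0.075636)
Z(J) = 1/(4 + J) (Z(J) = 1/(2² + J) = 1/(4 + J))
-261328 - b*(211 + Z(2)) = -261328 - 818*(211 + 1/(4 + 2))/10815 = -261328 - 818*(211 + 1/6)/10815 = -261328 - 818*(211 + ⅙)/10815 = -261328 - 818*1267/(10815*6) = -261328 - 1*74029/4635 = -261328 - 74029/4635 = -1211329309/4635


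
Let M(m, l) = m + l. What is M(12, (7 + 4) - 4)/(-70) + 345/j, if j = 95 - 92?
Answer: 8031/70 ≈ 114.73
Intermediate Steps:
j = 3
M(m, l) = l + m
M(12, (7 + 4) - 4)/(-70) + 345/j = (((7 + 4) - 4) + 12)/(-70) + 345/3 = ((11 - 4) + 12)*(-1/70) + 345*(⅓) = (7 + 12)*(-1/70) + 115 = 19*(-1/70) + 115 = -19/70 + 115 = 8031/70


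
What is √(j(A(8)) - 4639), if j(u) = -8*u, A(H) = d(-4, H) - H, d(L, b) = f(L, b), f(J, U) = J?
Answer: I*√4543 ≈ 67.402*I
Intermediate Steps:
d(L, b) = L
A(H) = -4 - H
√(j(A(8)) - 4639) = √(-8*(-4 - 1*8) - 4639) = √(-8*(-4 - 8) - 4639) = √(-8*(-12) - 4639) = √(96 - 4639) = √(-4543) = I*√4543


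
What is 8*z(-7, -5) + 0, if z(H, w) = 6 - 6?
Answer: 0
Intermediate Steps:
z(H, w) = 0
8*z(-7, -5) + 0 = 8*0 + 0 = 0 + 0 = 0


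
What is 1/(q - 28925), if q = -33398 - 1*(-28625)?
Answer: -1/33698 ≈ -2.9675e-5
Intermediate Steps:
q = -4773 (q = -33398 + 28625 = -4773)
1/(q - 28925) = 1/(-4773 - 28925) = 1/(-33698) = -1/33698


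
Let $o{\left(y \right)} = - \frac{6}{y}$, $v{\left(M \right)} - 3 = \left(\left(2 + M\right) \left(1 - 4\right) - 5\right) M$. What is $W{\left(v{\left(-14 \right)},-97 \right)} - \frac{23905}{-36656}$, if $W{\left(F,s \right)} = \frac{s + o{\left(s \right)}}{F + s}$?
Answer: $\frac{49031089}{58667928} \approx 0.83574$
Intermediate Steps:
$v{\left(M \right)} = 3 + M \left(-11 - 3 M\right)$ ($v{\left(M \right)} = 3 + \left(\left(2 + M\right) \left(1 - 4\right) - 5\right) M = 3 + \left(\left(2 + M\right) \left(-3\right) - 5\right) M = 3 + \left(\left(-6 - 3 M\right) - 5\right) M = 3 + \left(-11 - 3 M\right) M = 3 + M \left(-11 - 3 M\right)$)
$W{\left(F,s \right)} = \frac{s - \frac{6}{s}}{F + s}$
$W{\left(v{\left(-14 \right)},-97 \right)} - \frac{23905}{-36656} = \frac{-6 + \left(-97\right)^{2}}{\left(-97\right) \left(\left(3 - -154 - 3 \left(-14\right)^{2}\right) - 97\right)} - \frac{23905}{-36656} = - \frac{-6 + 9409}{97 \left(\left(3 + 154 - 588\right) - 97\right)} - - \frac{23905}{36656} = \left(- \frac{1}{97}\right) \frac{1}{\left(3 + 154 - 588\right) - 97} \cdot 9403 + \frac{23905}{36656} = \left(- \frac{1}{97}\right) \frac{1}{-431 - 97} \cdot 9403 + \frac{23905}{36656} = \left(- \frac{1}{97}\right) \frac{1}{-528} \cdot 9403 + \frac{23905}{36656} = \left(- \frac{1}{97}\right) \left(- \frac{1}{528}\right) 9403 + \frac{23905}{36656} = \frac{9403}{51216} + \frac{23905}{36656} = \frac{49031089}{58667928}$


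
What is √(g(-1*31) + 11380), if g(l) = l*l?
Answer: √12341 ≈ 111.09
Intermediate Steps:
g(l) = l²
√(g(-1*31) + 11380) = √((-1*31)² + 11380) = √((-31)² + 11380) = √(961 + 11380) = √12341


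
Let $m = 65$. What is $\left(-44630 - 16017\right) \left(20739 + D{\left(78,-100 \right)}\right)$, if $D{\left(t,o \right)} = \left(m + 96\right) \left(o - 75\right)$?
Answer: $450971092$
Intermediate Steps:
$D{\left(t,o \right)} = -12075 + 161 o$ ($D{\left(t,o \right)} = \left(65 + 96\right) \left(o - 75\right) = 161 \left(-75 + o\right) = -12075 + 161 o$)
$\left(-44630 - 16017\right) \left(20739 + D{\left(78,-100 \right)}\right) = \left(-44630 - 16017\right) \left(20739 + \left(-12075 + 161 \left(-100\right)\right)\right) = - 60647 \left(20739 - 28175\right) = \left(-60647\right) \left(-7436\right) = 450971092$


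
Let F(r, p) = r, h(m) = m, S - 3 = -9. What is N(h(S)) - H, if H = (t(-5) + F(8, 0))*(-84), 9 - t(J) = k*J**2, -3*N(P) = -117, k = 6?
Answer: -11133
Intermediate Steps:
S = -6 (S = 3 - 9 = -6)
N(P) = 39 (N(P) = -1/3*(-117) = 39)
t(J) = 9 - 6*J**2
H = 11172 (H = ((9 - 6*(-5)**2) + 8)*(-84) = ((9 - 6*25) + 8)*(-84) = ((9 - 150) + 8)*(-84) = (-141 + 8)*(-84) = -133*(-84) = 11172)
N(h(S)) - H = 39 - 1*11172 = 39 - 11172 = -11133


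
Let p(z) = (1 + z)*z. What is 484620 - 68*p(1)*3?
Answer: 484212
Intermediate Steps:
p(z) = z*(1 + z)
484620 - 68*p(1)*3 = 484620 - 68*(1*(1 + 1))*3 = 484620 - 68*(1*2)*3 = 484620 - 68*2*3 = 484620 - 136*3 = 484620 - 1*408 = 484620 - 408 = 484212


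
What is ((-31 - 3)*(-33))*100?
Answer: 112200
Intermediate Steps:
((-31 - 3)*(-33))*100 = -34*(-33)*100 = 1122*100 = 112200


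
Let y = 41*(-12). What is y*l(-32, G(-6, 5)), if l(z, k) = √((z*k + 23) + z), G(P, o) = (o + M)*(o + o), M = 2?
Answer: -492*I*√2249 ≈ -23332.0*I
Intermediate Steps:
G(P, o) = 2*o*(2 + o) (G(P, o) = (o + 2)*(o + o) = (2 + o)*(2*o) = 2*o*(2 + o))
l(z, k) = √(23 + z + k*z) (l(z, k) = √((k*z + 23) + z) = √((23 + k*z) + z) = √(23 + z + k*z))
y = -492
y*l(-32, G(-6, 5)) = -492*√(23 - 32 + (2*5*(2 + 5))*(-32)) = -492*√(23 - 32 + (2*5*7)*(-32)) = -492*√(23 - 32 + 70*(-32)) = -492*√(23 - 32 - 2240) = -492*I*√2249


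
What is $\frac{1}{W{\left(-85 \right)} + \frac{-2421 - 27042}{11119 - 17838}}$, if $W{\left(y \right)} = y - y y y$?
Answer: $\frac{6719}{4125764223} \approx 1.6285 \cdot 10^{-6}$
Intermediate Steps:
$W{\left(y \right)} = y - y^{3}$ ($W{\left(y \right)} = y - y^{2} y = y - y^{3}$)
$\frac{1}{W{\left(-85 \right)} + \frac{-2421 - 27042}{11119 - 17838}} = \frac{1}{\left(-85 - \left(-85\right)^{3}\right) + \frac{-2421 - 27042}{11119 - 17838}} = \frac{1}{\left(-85 - -614125\right) - \frac{29463}{-6719}} = \frac{1}{\left(-85 + 614125\right) - - \frac{29463}{6719}} = \frac{1}{614040 + \frac{29463}{6719}} = \frac{1}{\frac{4125764223}{6719}} = \frac{6719}{4125764223}$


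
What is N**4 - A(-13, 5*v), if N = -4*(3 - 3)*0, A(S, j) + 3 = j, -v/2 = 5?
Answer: 53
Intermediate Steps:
v = -10 (v = -2*5 = -10)
A(S, j) = -3 + j
N = 0 (N = -0*0 = -4*0 = 0)
N**4 - A(-13, 5*v) = 0**4 - (-3 + 5*(-10)) = 0 - (-3 - 50) = 0 - 1*(-53) = 0 + 53 = 53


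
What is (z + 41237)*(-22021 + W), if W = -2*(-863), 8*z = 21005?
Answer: -7121535795/8 ≈ -8.9019e+8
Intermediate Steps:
z = 21005/8 (z = (⅛)*21005 = 21005/8 ≈ 2625.6)
W = 1726
(z + 41237)*(-22021 + W) = (21005/8 + 41237)*(-22021 + 1726) = (350901/8)*(-20295) = -7121535795/8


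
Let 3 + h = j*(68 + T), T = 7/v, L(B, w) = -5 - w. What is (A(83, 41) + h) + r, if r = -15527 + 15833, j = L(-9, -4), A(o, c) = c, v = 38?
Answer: 10481/38 ≈ 275.82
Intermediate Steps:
j = -1 (j = -5 - 1*(-4) = -5 + 4 = -1)
r = 306
T = 7/38 ≈ 0.18421
h = -2705/38 (h = -3 - (68 + 7/38) = -3 - 1*2591/38 = -3 - 2591/38 = -2705/38 ≈ -71.184)
(A(83, 41) + h) + r = (41 - 2705/38) + 306 = -1147/38 + 306 = 10481/38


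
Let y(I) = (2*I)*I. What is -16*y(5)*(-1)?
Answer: 800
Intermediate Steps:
y(I) = 2*I²
-16*y(5)*(-1) = -32*5²*(-1) = -32*25*(-1) = -16*50*(-1) = -800*(-1) = 800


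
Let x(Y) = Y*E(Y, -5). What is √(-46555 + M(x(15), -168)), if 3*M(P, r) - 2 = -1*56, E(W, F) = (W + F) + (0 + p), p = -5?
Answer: I*√46573 ≈ 215.81*I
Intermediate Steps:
E(W, F) = -5 + F + W (E(W, F) = (W + F) + (0 - 5) = (F + W) - 5 = -5 + F + W)
x(Y) = Y*(-10 + Y) (x(Y) = Y*(-5 - 5 + Y) = Y*(-10 + Y))
M(P, r) = -18 (M(P, r) = ⅔ + (-1*56)/3 = ⅔ + (⅓)*(-56) = ⅔ - 56/3 = -18)
√(-46555 + M(x(15), -168)) = √(-46555 - 18) = √(-46573) = I*√46573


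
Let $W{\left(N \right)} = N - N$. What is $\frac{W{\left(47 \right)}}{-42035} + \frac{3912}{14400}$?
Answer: $\frac{163}{600} \approx 0.27167$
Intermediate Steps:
$W{\left(N \right)} = 0$
$\frac{W{\left(47 \right)}}{-42035} + \frac{3912}{14400} = \frac{0}{-42035} + \frac{3912}{14400} = 0 \left(- \frac{1}{42035}\right) + 3912 \cdot \frac{1}{14400} = 0 + \frac{163}{600} = \frac{163}{600}$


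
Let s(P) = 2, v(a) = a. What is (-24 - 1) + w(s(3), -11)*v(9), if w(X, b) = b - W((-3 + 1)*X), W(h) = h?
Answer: -88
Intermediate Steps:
w(X, b) = b + 2*X (w(X, b) = b - (-3 + 1)*X = b - (-2)*X = b + 2*X)
(-24 - 1) + w(s(3), -11)*v(9) = (-24 - 1) + (-11 + 2*2)*9 = -25 + (-11 + 4)*9 = -25 - 7*9 = -25 - 63 = -88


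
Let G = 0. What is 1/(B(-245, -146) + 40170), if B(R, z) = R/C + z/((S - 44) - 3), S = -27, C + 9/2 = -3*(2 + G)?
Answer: 111/4461679 ≈ 2.4879e-5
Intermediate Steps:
C = -21/2 (C = -9/2 - 3*(2 + 0) = -9/2 - 3*2 = -9/2 - 6 = -21/2 ≈ -10.500)
B(R, z) = -2*R/21 - z/74 (B(R, z) = R/(-21/2) + z/((-27 - 44) - 3) = R*(-2/21) + z/(-71 - 3) = -2*R/21 + z/(-74) = -2*R/21 + z*(-1/74) = -2*R/21 - z/74)
1/(B(-245, -146) + 40170) = 1/((-2/21*(-245) - 1/74*(-146)) + 40170) = 1/((70/3 + 73/37) + 40170) = 1/(2809/111 + 40170) = 1/(4461679/111) = 111/4461679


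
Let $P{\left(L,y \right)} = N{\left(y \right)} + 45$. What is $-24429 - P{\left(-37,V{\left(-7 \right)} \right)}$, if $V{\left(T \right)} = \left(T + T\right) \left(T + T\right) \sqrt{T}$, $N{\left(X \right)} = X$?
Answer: $-24474 - 196 i \sqrt{7} \approx -24474.0 - 518.57 i$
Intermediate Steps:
$V{\left(T \right)} = 4 T^{\frac{5}{2}}$ ($V{\left(T \right)} = 2 T 2 T \sqrt{T} = 4 T^{2} \sqrt{T} = 4 T^{\frac{5}{2}}$)
$P{\left(L,y \right)} = 45 + y$ ($P{\left(L,y \right)} = y + 45 = 45 + y$)
$-24429 - P{\left(-37,V{\left(-7 \right)} \right)} = -24429 - \left(45 + 4 \left(-7\right)^{\frac{5}{2}}\right) = -24429 - \left(45 + 4 \cdot 49 i \sqrt{7}\right) = -24429 - \left(45 + 196 i \sqrt{7}\right) = -24474 - 196 i \sqrt{7}$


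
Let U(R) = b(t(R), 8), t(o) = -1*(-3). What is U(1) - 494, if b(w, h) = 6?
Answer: -488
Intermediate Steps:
t(o) = 3
U(R) = 6
U(1) - 494 = 6 - 494 = -488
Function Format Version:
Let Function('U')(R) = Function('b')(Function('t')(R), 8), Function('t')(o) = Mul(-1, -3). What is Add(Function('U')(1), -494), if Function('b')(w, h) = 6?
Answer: -488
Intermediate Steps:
Function('t')(o) = 3
Function('U')(R) = 6
Add(Function('U')(1), -494) = Add(6, -494) = -488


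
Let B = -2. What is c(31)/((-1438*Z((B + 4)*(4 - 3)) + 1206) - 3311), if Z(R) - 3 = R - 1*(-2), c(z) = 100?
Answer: -100/12171 ≈ -0.0082162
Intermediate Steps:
Z(R) = 5 + R (Z(R) = 3 + (R - 1*(-2)) = 3 + (R + 2) = 3 + (2 + R) = 5 + R)
c(31)/((-1438*Z((B + 4)*(4 - 3)) + 1206) - 3311) = 100/((-1438*(5 + (-2 + 4)*(4 - 3)) + 1206) - 3311) = 100/((-1438*(5 + 2*1) + 1206) - 3311) = 100/((-1438*(5 + 2) + 1206) - 3311) = 100/((-1438*7 + 1206) - 3311) = 100/((-10066 + 1206) - 3311) = 100/(-8860 - 3311) = 100/(-12171) = 100*(-1/12171) = -100/12171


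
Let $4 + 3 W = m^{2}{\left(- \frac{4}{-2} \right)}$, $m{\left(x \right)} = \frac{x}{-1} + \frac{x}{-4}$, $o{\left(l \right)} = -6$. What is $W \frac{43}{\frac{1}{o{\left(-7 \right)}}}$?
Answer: $- \frac{387}{2} \approx -193.5$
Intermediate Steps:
$m{\left(x \right)} = - \frac{5 x}{4}$ ($m{\left(x \right)} = x \left(-1\right) + x \left(- \frac{1}{4}\right) = - x - \frac{x}{4} = - \frac{5 x}{4}$)
$W = \frac{3}{4}$ ($W = - \frac{4}{3} + \frac{\left(- \frac{5 \left(- \frac{4}{-2}\right)}{4}\right)^{2}}{3} = - \frac{4}{3} + \frac{\left(- \frac{5 \left(\left(-4\right) \left(- \frac{1}{2}\right)\right)}{4}\right)^{2}}{3} = - \frac{4}{3} + \frac{\left(\left(- \frac{5}{4}\right) 2\right)^{2}}{3} = - \frac{4}{3} + \frac{\left(- \frac{5}{2}\right)^{2}}{3} = - \frac{4}{3} + \frac{1}{3} \cdot \frac{25}{4} = - \frac{4}{3} + \frac{25}{12} = \frac{3}{4} \approx 0.75$)
$W \frac{43}{\frac{1}{o{\left(-7 \right)}}} = \frac{3 \frac{43}{\frac{1}{-6}}}{4} = \frac{3 \frac{43}{- \frac{1}{6}}}{4} = \frac{3 \cdot 43 \left(-6\right)}{4} = \frac{3}{4} \left(-258\right) = - \frac{387}{2}$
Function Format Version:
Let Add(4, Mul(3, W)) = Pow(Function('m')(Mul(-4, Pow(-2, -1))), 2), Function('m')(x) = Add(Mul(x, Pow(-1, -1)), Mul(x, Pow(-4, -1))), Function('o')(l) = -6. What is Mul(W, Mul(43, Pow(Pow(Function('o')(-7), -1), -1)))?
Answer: Rational(-387, 2) ≈ -193.50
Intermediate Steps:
Function('m')(x) = Mul(Rational(-5, 4), x) (Function('m')(x) = Add(Mul(x, -1), Mul(x, Rational(-1, 4))) = Add(Mul(-1, x), Mul(Rational(-1, 4), x)) = Mul(Rational(-5, 4), x))
W = Rational(3, 4) (W = Add(Rational(-4, 3), Mul(Rational(1, 3), Pow(Mul(Rational(-5, 4), Mul(-4, Pow(-2, -1))), 2))) = Add(Rational(-4, 3), Mul(Rational(1, 3), Pow(Mul(Rational(-5, 4), Mul(-4, Rational(-1, 2))), 2))) = Add(Rational(-4, 3), Mul(Rational(1, 3), Pow(Mul(Rational(-5, 4), 2), 2))) = Add(Rational(-4, 3), Mul(Rational(1, 3), Pow(Rational(-5, 2), 2))) = Add(Rational(-4, 3), Mul(Rational(1, 3), Rational(25, 4))) = Add(Rational(-4, 3), Rational(25, 12)) = Rational(3, 4) ≈ 0.75000)
Mul(W, Mul(43, Pow(Pow(Function('o')(-7), -1), -1))) = Mul(Rational(3, 4), Mul(43, Pow(Pow(-6, -1), -1))) = Mul(Rational(3, 4), Mul(43, Pow(Rational(-1, 6), -1))) = Mul(Rational(3, 4), Mul(43, -6)) = Mul(Rational(3, 4), -258) = Rational(-387, 2)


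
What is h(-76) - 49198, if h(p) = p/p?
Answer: -49197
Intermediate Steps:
h(p) = 1
h(-76) - 49198 = 1 - 49198 = -49197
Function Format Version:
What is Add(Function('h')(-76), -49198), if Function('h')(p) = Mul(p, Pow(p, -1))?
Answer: -49197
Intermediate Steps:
Function('h')(p) = 1
Add(Function('h')(-76), -49198) = Add(1, -49198) = -49197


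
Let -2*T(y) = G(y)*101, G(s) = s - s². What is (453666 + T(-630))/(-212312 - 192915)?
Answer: -20528931/405227 ≈ -50.660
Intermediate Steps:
T(y) = -101*y*(1 - y)/2 (T(y) = -y*(1 - y)*101/2 = -101*y*(1 - y)/2)
(453666 + T(-630))/(-212312 - 192915) = (453666 + (101/2)*(-630)*(-1 - 630))/(-212312 - 192915) = (453666 + (101/2)*(-630)*(-631))/(-405227) = (453666 + 20075265)*(-1/405227) = 20528931*(-1/405227) = -20528931/405227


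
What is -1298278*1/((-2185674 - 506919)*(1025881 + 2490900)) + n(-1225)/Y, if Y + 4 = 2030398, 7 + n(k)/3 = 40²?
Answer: 15085409697644713/6408776163920608134 ≈ 0.0023539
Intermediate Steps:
n(k) = 4779 (n(k) = -21 + 3*40² = -21 + 3*1600 = -21 + 4800 = 4779)
Y = 2030394 (Y = -4 + 2030398 = 2030394)
-1298278*1/((-2185674 - 506919)*(1025881 + 2490900)) + n(-1225)/Y = -1298278*1/((-2185674 - 506919)*(1025881 + 2490900)) + 4779/2030394 = -1298278/((-2692593*3516781)) + 4779*(1/2030394) = -1298278/(-9469259903133) + 1593/676798 = -1298278*(-1/9469259903133) + 1593/676798 = 1298278/9469259903133 + 1593/676798 = 15085409697644713/6408776163920608134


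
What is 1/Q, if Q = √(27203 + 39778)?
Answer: √66981/66981 ≈ 0.0038639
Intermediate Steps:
Q = √66981 ≈ 258.81
1/Q = 1/(√66981) = √66981/66981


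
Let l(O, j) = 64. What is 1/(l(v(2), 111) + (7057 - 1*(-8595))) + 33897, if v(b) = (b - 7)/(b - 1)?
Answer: 532725253/15716 ≈ 33897.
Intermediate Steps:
v(b) = (-7 + b)/(-1 + b)
1/(l(v(2), 111) + (7057 - 1*(-8595))) + 33897 = 1/(64 + (7057 - 1*(-8595))) + 33897 = 1/(64 + (7057 + 8595)) + 33897 = 1/(64 + 15652) + 33897 = 1/15716 + 33897 = 532725253/15716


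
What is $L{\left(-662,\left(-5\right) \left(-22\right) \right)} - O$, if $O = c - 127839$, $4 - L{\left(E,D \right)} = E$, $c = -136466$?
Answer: $264971$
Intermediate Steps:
$L{\left(E,D \right)} = 4 - E$
$O = -264305$ ($O = -136466 - 127839 = -264305$)
$L{\left(-662,\left(-5\right) \left(-22\right) \right)} - O = \left(4 - -662\right) - -264305 = \left(4 + 662\right) + 264305 = 666 + 264305 = 264971$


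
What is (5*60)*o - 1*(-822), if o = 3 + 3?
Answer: 2622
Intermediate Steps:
o = 6
(5*60)*o - 1*(-822) = (5*60)*6 - 1*(-822) = 300*6 + 822 = 1800 + 822 = 2622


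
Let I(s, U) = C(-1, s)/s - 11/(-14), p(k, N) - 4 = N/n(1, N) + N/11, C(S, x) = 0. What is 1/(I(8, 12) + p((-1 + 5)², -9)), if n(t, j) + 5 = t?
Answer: 308/1915 ≈ 0.16084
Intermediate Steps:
n(t, j) = -5 + t
p(k, N) = 4 - 7*N/44 (p(k, N) = 4 + (N/(-5 + 1) + N/11) = 4 + (N/(-4) + N*(1/11)) = 4 + (N*(-¼) + N/11) = 4 + (-N/4 + N/11) = 4 - 7*N/44)
I(s, U) = 11/14 (I(s, U) = 0/s - 11/(-14) = 0 - 11*(-1/14) = 0 + 11/14 = 11/14)
1/(I(8, 12) + p((-1 + 5)², -9)) = 1/(11/14 + (4 - 7/44*(-9))) = 1/(11/14 + (4 + 63/44)) = 1/(11/14 + 239/44) = 1/(1915/308) = 308/1915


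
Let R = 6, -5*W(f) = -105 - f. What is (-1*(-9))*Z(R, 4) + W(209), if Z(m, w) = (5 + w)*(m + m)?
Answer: 5174/5 ≈ 1034.8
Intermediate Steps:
W(f) = 21 + f/5 (W(f) = -(-105 - f)/5 = 21 + f/5)
Z(m, w) = 2*m*(5 + w) (Z(m, w) = (5 + w)*(2*m) = 2*m*(5 + w))
(-1*(-9))*Z(R, 4) + W(209) = (-1*(-9))*(2*6*(5 + 4)) + (21 + (1/5)*209) = 9*(2*6*9) + (21 + 209/5) = 9*108 + 314/5 = 972 + 314/5 = 5174/5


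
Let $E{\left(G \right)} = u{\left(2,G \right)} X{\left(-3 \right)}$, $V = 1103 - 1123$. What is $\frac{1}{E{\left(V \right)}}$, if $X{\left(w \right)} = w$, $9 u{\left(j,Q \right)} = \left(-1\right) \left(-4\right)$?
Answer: $- \frac{3}{4} \approx -0.75$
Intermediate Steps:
$u{\left(j,Q \right)} = \frac{4}{9}$ ($u{\left(j,Q \right)} = \frac{\left(-1\right) \left(-4\right)}{9} = \frac{1}{9} \cdot 4 = \frac{4}{9}$)
$V = -20$
$E{\left(G \right)} = - \frac{4}{3}$ ($E{\left(G \right)} = \frac{4}{9} \left(-3\right) = - \frac{4}{3}$)
$\frac{1}{E{\left(V \right)}} = \frac{1}{- \frac{4}{3}} = - \frac{3}{4}$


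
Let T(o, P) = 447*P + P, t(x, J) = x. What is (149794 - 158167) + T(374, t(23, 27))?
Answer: 1931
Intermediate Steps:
T(o, P) = 448*P
(149794 - 158167) + T(374, t(23, 27)) = (149794 - 158167) + 448*23 = -8373 + 10304 = 1931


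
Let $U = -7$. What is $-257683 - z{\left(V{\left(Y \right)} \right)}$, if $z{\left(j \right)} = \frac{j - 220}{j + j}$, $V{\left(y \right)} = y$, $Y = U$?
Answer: $- \frac{3607789}{14} \approx -2.577 \cdot 10^{5}$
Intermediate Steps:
$Y = -7$
$z{\left(j \right)} = \frac{-220 + j}{2 j}$
$-257683 - z{\left(V{\left(Y \right)} \right)} = -257683 - \frac{-220 - 7}{2 \left(-7\right)} = -257683 - \frac{1}{2} \left(- \frac{1}{7}\right) \left(-227\right) = -257683 - \frac{227}{14} = - \frac{3607789}{14}$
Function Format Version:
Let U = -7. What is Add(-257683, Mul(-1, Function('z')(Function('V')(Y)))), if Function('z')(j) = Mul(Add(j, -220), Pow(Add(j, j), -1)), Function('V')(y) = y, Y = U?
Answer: Rational(-3607789, 14) ≈ -2.5770e+5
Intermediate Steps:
Y = -7
Function('z')(j) = Mul(Rational(1, 2), Pow(j, -1), Add(-220, j)) (Function('z')(j) = Mul(Add(-220, j), Pow(Mul(2, j), -1)) = Mul(Add(-220, j), Mul(Rational(1, 2), Pow(j, -1))) = Mul(Rational(1, 2), Pow(j, -1), Add(-220, j)))
Add(-257683, Mul(-1, Function('z')(Function('V')(Y)))) = Add(-257683, Mul(-1, Mul(Rational(1, 2), Pow(-7, -1), Add(-220, -7)))) = Add(-257683, Mul(-1, Mul(Rational(1, 2), Rational(-1, 7), -227))) = Add(-257683, Mul(-1, Rational(227, 14))) = Add(-257683, Rational(-227, 14)) = Rational(-3607789, 14)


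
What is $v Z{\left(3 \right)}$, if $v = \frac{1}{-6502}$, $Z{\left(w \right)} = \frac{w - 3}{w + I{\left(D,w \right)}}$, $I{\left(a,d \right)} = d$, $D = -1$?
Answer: $0$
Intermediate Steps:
$Z{\left(w \right)} = \frac{-3 + w}{2 w}$ ($Z{\left(w \right)} = \frac{w - 3}{w + w} = \frac{-3 + w}{2 w}$)
$v = - \frac{1}{6502} \approx -0.0001538$
$v Z{\left(3 \right)} = - \frac{\frac{1}{2} \cdot \frac{1}{3} \left(-3 + 3\right)}{6502} = - \frac{\frac{1}{2} \cdot \frac{1}{3} \cdot 0}{6502} = \left(- \frac{1}{6502}\right) 0 = 0$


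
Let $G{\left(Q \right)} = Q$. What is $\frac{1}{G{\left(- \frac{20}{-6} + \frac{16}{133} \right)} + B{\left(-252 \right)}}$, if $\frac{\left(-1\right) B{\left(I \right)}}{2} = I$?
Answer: $\frac{399}{202474} \approx 0.0019706$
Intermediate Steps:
$B{\left(I \right)} = - 2 I$
$\frac{1}{G{\left(- \frac{20}{-6} + \frac{16}{133} \right)} + B{\left(-252 \right)}} = \frac{1}{\left(- \frac{20}{-6} + \frac{16}{133}\right) - -504} = \frac{1}{\left(\left(-20\right) \left(- \frac{1}{6}\right) + 16 \cdot \frac{1}{133}\right) + 504} = \frac{1}{\left(\frac{10}{3} + \frac{16}{133}\right) + 504} = \frac{1}{\frac{1378}{399} + 504} = \frac{1}{\frac{202474}{399}} = \frac{399}{202474}$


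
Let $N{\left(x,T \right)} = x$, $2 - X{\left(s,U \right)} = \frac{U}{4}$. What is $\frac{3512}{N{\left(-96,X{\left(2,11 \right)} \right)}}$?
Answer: $- \frac{439}{12} \approx -36.583$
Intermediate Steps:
$X{\left(s,U \right)} = 2 - \frac{U}{4}$
$\frac{3512}{N{\left(-96,X{\left(2,11 \right)} \right)}} = \frac{3512}{-96} = 3512 \left(- \frac{1}{96}\right) = - \frac{439}{12}$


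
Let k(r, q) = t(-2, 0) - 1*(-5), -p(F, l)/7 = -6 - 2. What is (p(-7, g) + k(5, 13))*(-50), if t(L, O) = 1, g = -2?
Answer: -3100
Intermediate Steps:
p(F, l) = 56 (p(F, l) = -7*(-6 - 2) = -7*(-8) = 56)
k(r, q) = 6 (k(r, q) = 1 - 1*(-5) = 1 + 5 = 6)
(p(-7, g) + k(5, 13))*(-50) = (56 + 6)*(-50) = 62*(-50) = -3100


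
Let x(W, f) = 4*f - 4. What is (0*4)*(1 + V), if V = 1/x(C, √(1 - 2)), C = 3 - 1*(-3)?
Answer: 0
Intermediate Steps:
C = 6 (C = 3 + 3 = 6)
x(W, f) = -4 + 4*f
V = (-4 - 4*I)/32 (V = 1/(-4 + 4*√(1 - 2)) = 1/(-4 + 4*√(-1)) = 1/(-4 + 4*I) = (-4 - 4*I)/32 ≈ -0.125 - 0.125*I)
(0*4)*(1 + V) = (0*4)*(1 + (-⅛ - I/8)) = 0*(7/8 - I/8) = 0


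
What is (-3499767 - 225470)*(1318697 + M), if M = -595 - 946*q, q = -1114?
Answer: -8836061001202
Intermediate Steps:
M = 1053249 (M = -595 - 946*(-1114) = -595 + 1053844 = 1053249)
(-3499767 - 225470)*(1318697 + M) = (-3499767 - 225470)*(1318697 + 1053249) = -3725237*2371946 = -8836061001202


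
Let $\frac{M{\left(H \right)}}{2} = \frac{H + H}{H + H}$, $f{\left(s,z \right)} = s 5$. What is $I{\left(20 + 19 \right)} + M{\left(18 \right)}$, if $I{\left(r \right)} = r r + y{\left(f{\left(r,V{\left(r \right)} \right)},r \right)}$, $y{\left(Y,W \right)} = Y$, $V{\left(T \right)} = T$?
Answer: $1718$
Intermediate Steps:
$f{\left(s,z \right)} = 5 s$
$M{\left(H \right)} = 2$ ($M{\left(H \right)} = 2 \frac{H + H}{H + H} = 2 \frac{2 H}{2 H} = 2 \cdot 2 H \frac{1}{2 H} = 2 \cdot 1 = 2$)
$I{\left(r \right)} = r^{2} + 5 r$ ($I{\left(r \right)} = r r + 5 r = r^{2} + 5 r$)
$I{\left(20 + 19 \right)} + M{\left(18 \right)} = \left(20 + 19\right) \left(5 + \left(20 + 19\right)\right) + 2 = 39 \left(5 + 39\right) + 2 = 39 \cdot 44 + 2 = 1716 + 2 = 1718$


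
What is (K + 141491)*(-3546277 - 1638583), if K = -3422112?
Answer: 17009560598060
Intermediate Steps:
(K + 141491)*(-3546277 - 1638583) = (-3422112 + 141491)*(-3546277 - 1638583) = -3280621*(-5184860) = 17009560598060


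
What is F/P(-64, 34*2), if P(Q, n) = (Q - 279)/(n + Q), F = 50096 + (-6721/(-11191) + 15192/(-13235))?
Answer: -29679128102892/50802719555 ≈ -584.20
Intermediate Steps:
F = 7419782025723/148112885 (F = 50096 + (-6721*(-1/11191) + 15192*(-1/13235)) = 50096 + (6721/11191 - 15192/13235) = 50096 - 81061237/148112885 = 7419782025723/148112885 ≈ 50095.)
P(Q, n) = (-279 + Q)/(Q + n)
F/P(-64, 34*2) = 7419782025723/(148112885*(((-279 - 64)/(-64 + 34*2)))) = 7419782025723/(148112885*((-343/(-64 + 68)))) = 7419782025723/(148112885*((-343/4))) = 7419782025723/(148112885*(((¼)*(-343)))) = 7419782025723/(148112885*(-343/4)) = (7419782025723/148112885)*(-4/343) = -29679128102892/50802719555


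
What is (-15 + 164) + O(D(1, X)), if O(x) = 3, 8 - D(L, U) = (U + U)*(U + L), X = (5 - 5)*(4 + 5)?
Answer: 152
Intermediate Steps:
X = 0 (X = 0*9 = 0)
D(L, U) = 8 - 2*U*(L + U) (D(L, U) = 8 - (U + U)*(U + L) = 8 - 2*U*(L + U))
(-15 + 164) + O(D(1, X)) = (-15 + 164) + 3 = 149 + 3 = 152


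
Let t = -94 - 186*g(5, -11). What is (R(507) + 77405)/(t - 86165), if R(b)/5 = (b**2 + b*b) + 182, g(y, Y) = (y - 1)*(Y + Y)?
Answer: -882935/23297 ≈ -37.899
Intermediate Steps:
g(y, Y) = 2*Y*(-1 + y) (g(y, Y) = (-1 + y)*(2*Y) = 2*Y*(-1 + y))
R(b) = 910 + 10*b**2 (R(b) = 5*((b**2 + b*b) + 182) = 5*((b**2 + b**2) + 182) = 5*(2*b**2 + 182) = 5*(182 + 2*b**2) = 910 + 10*b**2)
t = 16274 (t = -94 - 372*(-11)*(-1 + 5) = -94 - 372*(-11)*4 = -94 - 186*(-88) = -94 + 16368 = 16274)
(R(507) + 77405)/(t - 86165) = ((910 + 10*507**2) + 77405)/(16274 - 86165) = ((910 + 10*257049) + 77405)/(-69891) = ((910 + 2570490) + 77405)*(-1/69891) = (2571400 + 77405)*(-1/69891) = 2648805*(-1/69891) = -882935/23297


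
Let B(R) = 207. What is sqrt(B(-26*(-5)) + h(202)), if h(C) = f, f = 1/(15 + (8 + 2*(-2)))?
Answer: sqrt(74746)/19 ≈ 14.389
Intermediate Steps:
f = 1/19 (f = 1/(15 + (8 - 4)) = 1/(15 + 4) = 1/19 ≈ 0.052632)
h(C) = 1/19
sqrt(B(-26*(-5)) + h(202)) = sqrt(207 + 1/19) = sqrt(3934/19) = sqrt(74746)/19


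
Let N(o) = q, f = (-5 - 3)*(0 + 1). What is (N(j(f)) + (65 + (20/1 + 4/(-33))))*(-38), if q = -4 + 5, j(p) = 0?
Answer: -107692/33 ≈ -3263.4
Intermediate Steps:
f = -8 (f = -8*1 = -8)
q = 1
N(o) = 1
(N(j(f)) + (65 + (20/1 + 4/(-33))))*(-38) = (1 + (65 + (20/1 + 4/(-33))))*(-38) = (1 + (65 + (20*1 + 4*(-1/33))))*(-38) = (1 + (65 + (20 - 4/33)))*(-38) = (1 + (65 + 656/33))*(-38) = (1 + 2801/33)*(-38) = (2834/33)*(-38) = -107692/33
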